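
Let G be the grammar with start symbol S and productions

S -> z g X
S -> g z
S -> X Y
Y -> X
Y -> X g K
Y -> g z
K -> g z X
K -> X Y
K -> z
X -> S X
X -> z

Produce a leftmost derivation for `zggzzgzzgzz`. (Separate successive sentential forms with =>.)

S => zgX   [S -> z g X]
zgX => zgSX   [X -> S X]
zgSX => zgXYX   [S -> X Y]
zgXYX => zgSXYX   [X -> S X]
zgSXYX => zgXYXYX   [S -> X Y]
zgXYXYX => zgSXYXYX   [X -> S X]
zgSXYXYX => zggzXYXYX   [S -> g z]
zggzXYXYX => zggzzYXYX   [X -> z]
zggzzYXYX => zggzzgzXYX   [Y -> g z]
zggzzgzXYX => zggzzgzzYX   [X -> z]
zggzzgzzYX => zggzzgzzgzX   [Y -> g z]
zggzzgzzgzX => zggzzgzzgzz   [X -> z]

S => zgX => zgSX => zgXYX => zgSXYX => zgXYXYX => zgSXYXYX => zggzXYXYX => zggzzYXYX => zggzzgzXYX => zggzzgzzYX => zggzzgzzgzX => zggzzgzzgzz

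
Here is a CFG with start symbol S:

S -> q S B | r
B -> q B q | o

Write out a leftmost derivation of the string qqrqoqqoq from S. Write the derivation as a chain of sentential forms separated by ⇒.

S ⇒ qSB ⇒ qqSBB ⇒ qqrBB ⇒ qqrqBqB ⇒ qqrqoqB ⇒ qqrqoqqBq ⇒ qqrqoqqoq

S ⇒ qSB   [S -> q S B]
qSB ⇒ qqSBB   [S -> q S B]
qqSBB ⇒ qqrBB   [S -> r]
qqrBB ⇒ qqrqBqB   [B -> q B q]
qqrqBqB ⇒ qqrqoqB   [B -> o]
qqrqoqB ⇒ qqrqoqqBq   [B -> q B q]
qqrqoqqBq ⇒ qqrqoqqoq   [B -> o]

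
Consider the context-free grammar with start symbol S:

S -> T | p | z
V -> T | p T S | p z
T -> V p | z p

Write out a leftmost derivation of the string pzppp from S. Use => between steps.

S => T => Vp => pTSp => pzpSp => pzppp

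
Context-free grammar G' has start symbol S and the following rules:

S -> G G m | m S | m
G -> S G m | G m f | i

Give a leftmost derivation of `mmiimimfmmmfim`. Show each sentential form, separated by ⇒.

S ⇒ GGm   [S -> G G m]
GGm ⇒ GmfGm   [G -> G m f]
GmfGm ⇒ SGmmfGm   [G -> S G m]
SGmmfGm ⇒ mSGmmfGm   [S -> m S]
mSGmmfGm ⇒ mmGmmfGm   [S -> m]
mmGmmfGm ⇒ mmSGmmmfGm   [G -> S G m]
mmSGmmmfGm ⇒ mmGGmGmmmfGm   [S -> G G m]
mmGGmGmmmfGm ⇒ mmiGmGmmmfGm   [G -> i]
mmiGmGmmmfGm ⇒ mmiimGmmmfGm   [G -> i]
mmiimGmmmfGm ⇒ mmiimGmfmmmfGm   [G -> G m f]
mmiimGmfmmmfGm ⇒ mmiimimfmmmfGm   [G -> i]
mmiimimfmmmfGm ⇒ mmiimimfmmmfim   [G -> i]

S ⇒ GGm ⇒ GmfGm ⇒ SGmmfGm ⇒ mSGmmfGm ⇒ mmGmmfGm ⇒ mmSGmmmfGm ⇒ mmGGmGmmmfGm ⇒ mmiGmGmmmfGm ⇒ mmiimGmmmfGm ⇒ mmiimGmfmmmfGm ⇒ mmiimimfmmmfGm ⇒ mmiimimfmmmfim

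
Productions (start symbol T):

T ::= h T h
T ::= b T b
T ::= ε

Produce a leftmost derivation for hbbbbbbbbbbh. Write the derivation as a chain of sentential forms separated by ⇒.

T ⇒ hTh ⇒ hbTbh ⇒ hbbTbbh ⇒ hbbbTbbbh ⇒ hbbbbTbbbbh ⇒ hbbbbbTbbbbbh ⇒ hbbbbbbbbbbh

T ⇒ hTh   [T ::= h T h]
hTh ⇒ hbTbh   [T ::= b T b]
hbTbh ⇒ hbbTbbh   [T ::= b T b]
hbbTbbh ⇒ hbbbTbbbh   [T ::= b T b]
hbbbTbbbh ⇒ hbbbbTbbbbh   [T ::= b T b]
hbbbbTbbbbh ⇒ hbbbbbTbbbbbh   [T ::= b T b]
hbbbbbTbbbbbh ⇒ hbbbbbbbbbbh   [T ::= ε]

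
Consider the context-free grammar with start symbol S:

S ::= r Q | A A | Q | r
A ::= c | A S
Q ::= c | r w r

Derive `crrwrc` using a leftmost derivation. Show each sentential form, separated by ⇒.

S ⇒ AA ⇒ ASA ⇒ cSA ⇒ crQA ⇒ crrwrA ⇒ crrwrc

S ⇒ AA   [S ::= A A]
AA ⇒ ASA   [A ::= A S]
ASA ⇒ cSA   [A ::= c]
cSA ⇒ crQA   [S ::= r Q]
crQA ⇒ crrwrA   [Q ::= r w r]
crrwrA ⇒ crrwrc   [A ::= c]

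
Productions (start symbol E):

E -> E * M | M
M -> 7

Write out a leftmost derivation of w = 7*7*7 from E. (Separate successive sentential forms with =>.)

E => E*M   [E -> E * M]
E*M => E*M*M   [E -> E * M]
E*M*M => M*M*M   [E -> M]
M*M*M => 7*M*M   [M -> 7]
7*M*M => 7*7*M   [M -> 7]
7*7*M => 7*7*7   [M -> 7]

E => E*M => E*M*M => M*M*M => 7*M*M => 7*7*M => 7*7*7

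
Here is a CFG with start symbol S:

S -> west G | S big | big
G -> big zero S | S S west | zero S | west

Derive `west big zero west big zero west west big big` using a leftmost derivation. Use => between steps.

S => S big   [S -> S big]
S big => west G big   [S -> west G]
west G big => west big zero S big   [G -> big zero S]
west big zero S big => west big zero S big big   [S -> S big]
west big zero S big big => west big zero west G big big   [S -> west G]
west big zero west G big big => west big zero west big zero S big big   [G -> big zero S]
west big zero west big zero S big big => west big zero west big zero west G big big   [S -> west G]
west big zero west big zero west G big big => west big zero west big zero west west big big   [G -> west]

S => S big => west G big => west big zero S big => west big zero S big big => west big zero west G big big => west big zero west big zero S big big => west big zero west big zero west G big big => west big zero west big zero west west big big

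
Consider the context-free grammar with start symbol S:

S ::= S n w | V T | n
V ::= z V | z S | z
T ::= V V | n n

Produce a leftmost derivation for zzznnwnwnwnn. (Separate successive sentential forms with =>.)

S => VT => zVT => zzVT => zzzST => zzzSnwT => zzzSnwnwT => zzzSnwnwnwT => zzznnwnwnwT => zzznnwnwnwnn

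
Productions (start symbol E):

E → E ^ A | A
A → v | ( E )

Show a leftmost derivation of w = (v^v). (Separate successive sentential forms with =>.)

E => A   [E → A]
A => (E)   [A → ( E )]
(E) => (E^A)   [E → E ^ A]
(E^A) => (A^A)   [E → A]
(A^A) => (v^A)   [A → v]
(v^A) => (v^v)   [A → v]

E=>A=>(E)=>(E^A)=>(A^A)=>(v^A)=>(v^v)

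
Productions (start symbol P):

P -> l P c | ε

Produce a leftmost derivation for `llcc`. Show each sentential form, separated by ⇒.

P ⇒ lPc   [P -> l P c]
lPc ⇒ llPcc   [P -> l P c]
llPcc ⇒ llcc   [P -> ε]

P ⇒ lPc ⇒ llPcc ⇒ llcc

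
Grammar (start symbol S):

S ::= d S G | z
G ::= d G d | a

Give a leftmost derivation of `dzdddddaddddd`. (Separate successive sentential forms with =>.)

S=>dSG=>dzG=>dzdGd=>dzddGdd=>dzdddGddd=>dzddddGdddd=>dzdddddGddddd=>dzdddddaddddd

S => dSG   [S ::= d S G]
dSG => dzG   [S ::= z]
dzG => dzdGd   [G ::= d G d]
dzdGd => dzddGdd   [G ::= d G d]
dzddGdd => dzdddGddd   [G ::= d G d]
dzdddGddd => dzddddGdddd   [G ::= d G d]
dzddddGdddd => dzdddddGddddd   [G ::= d G d]
dzdddddGddddd => dzdddddaddddd   [G ::= a]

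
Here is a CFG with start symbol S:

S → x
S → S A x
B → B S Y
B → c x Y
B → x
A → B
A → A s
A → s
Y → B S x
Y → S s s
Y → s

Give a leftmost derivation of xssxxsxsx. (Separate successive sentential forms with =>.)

S => SAx   [S → S A x]
SAx => SAxAx   [S → S A x]
SAxAx => SAxAxAx   [S → S A x]
SAxAxAx => xAxAxAx   [S → x]
xAxAxAx => xAsxAxAx   [A → A s]
xAsxAxAx => xssxAxAx   [A → s]
xssxAxAx => xssxAsxAx   [A → A s]
xssxAsxAx => xssxBsxAx   [A → B]
xssxBsxAx => xssxxsxAx   [B → x]
xssxxsxAx => xssxxsxsx   [A → s]

S => SAx => SAxAx => SAxAxAx => xAxAxAx => xAsxAxAx => xssxAxAx => xssxAsxAx => xssxBsxAx => xssxxsxAx => xssxxsxsx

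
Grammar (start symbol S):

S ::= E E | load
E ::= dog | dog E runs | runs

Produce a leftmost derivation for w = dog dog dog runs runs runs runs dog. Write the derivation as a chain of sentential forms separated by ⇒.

S ⇒ E E   [S ::= E E]
E E ⇒ dog E runs E   [E ::= dog E runs]
dog E runs E ⇒ dog dog E runs runs E   [E ::= dog E runs]
dog dog E runs runs E ⇒ dog dog dog E runs runs runs E   [E ::= dog E runs]
dog dog dog E runs runs runs E ⇒ dog dog dog runs runs runs runs E   [E ::= runs]
dog dog dog runs runs runs runs E ⇒ dog dog dog runs runs runs runs dog   [E ::= dog]

S ⇒ E E ⇒ dog E runs E ⇒ dog dog E runs runs E ⇒ dog dog dog E runs runs runs E ⇒ dog dog dog runs runs runs runs E ⇒ dog dog dog runs runs runs runs dog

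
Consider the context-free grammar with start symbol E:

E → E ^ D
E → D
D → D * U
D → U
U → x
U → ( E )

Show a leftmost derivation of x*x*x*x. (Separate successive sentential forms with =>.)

E => D   [E → D]
D => D*U   [D → D * U]
D*U => D*U*U   [D → D * U]
D*U*U => D*U*U*U   [D → D * U]
D*U*U*U => U*U*U*U   [D → U]
U*U*U*U => x*U*U*U   [U → x]
x*U*U*U => x*x*U*U   [U → x]
x*x*U*U => x*x*x*U   [U → x]
x*x*x*U => x*x*x*x   [U → x]

E=>D=>D*U=>D*U*U=>D*U*U*U=>U*U*U*U=>x*U*U*U=>x*x*U*U=>x*x*x*U=>x*x*x*x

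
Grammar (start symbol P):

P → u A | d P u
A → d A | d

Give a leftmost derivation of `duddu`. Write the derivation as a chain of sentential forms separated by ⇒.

P⇒dPu⇒duAu⇒dudAu⇒duddu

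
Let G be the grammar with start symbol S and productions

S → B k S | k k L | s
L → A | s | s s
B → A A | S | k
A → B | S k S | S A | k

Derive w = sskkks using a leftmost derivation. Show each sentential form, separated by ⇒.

S ⇒ BkS   [S → B k S]
BkS ⇒ AAkS   [B → A A]
AAkS ⇒ SAAkS   [A → S A]
SAAkS ⇒ sAAkS   [S → s]
sAAkS ⇒ sSAAkS   [A → S A]
sSAAkS ⇒ ssAAkS   [S → s]
ssAAkS ⇒ sskAkS   [A → k]
sskAkS ⇒ sskkkS   [A → k]
sskkkS ⇒ sskkks   [S → s]

S ⇒ BkS ⇒ AAkS ⇒ SAAkS ⇒ sAAkS ⇒ sSAAkS ⇒ ssAAkS ⇒ sskAkS ⇒ sskkkS ⇒ sskkks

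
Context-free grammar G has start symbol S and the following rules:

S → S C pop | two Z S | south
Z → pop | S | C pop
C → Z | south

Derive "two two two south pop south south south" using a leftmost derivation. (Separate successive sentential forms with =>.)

S => two Z S => two S S => two two Z S S => two two S S S => two two two Z S S S => two two two C pop S S S => two two two south pop S S S => two two two south pop south S S => two two two south pop south south S => two two two south pop south south south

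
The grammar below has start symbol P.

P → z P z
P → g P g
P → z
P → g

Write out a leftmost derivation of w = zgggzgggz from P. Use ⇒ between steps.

P ⇒ zPz   [P → z P z]
zPz ⇒ zgPgz   [P → g P g]
zgPgz ⇒ zggPggz   [P → g P g]
zggPggz ⇒ zgggPgggz   [P → g P g]
zgggPgggz ⇒ zgggzgggz   [P → z]

P ⇒ zPz ⇒ zgPgz ⇒ zggPggz ⇒ zgggPgggz ⇒ zgggzgggz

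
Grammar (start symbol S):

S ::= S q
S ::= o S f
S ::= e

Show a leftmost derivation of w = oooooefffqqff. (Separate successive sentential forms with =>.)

S => oSf => ooSff => ooSqff => ooSqqff => oooSfqqff => ooooSffqqff => oooooSfffqqff => oooooefffqqff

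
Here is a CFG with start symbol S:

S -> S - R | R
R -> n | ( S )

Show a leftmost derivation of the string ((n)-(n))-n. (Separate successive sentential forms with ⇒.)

S ⇒ S-R ⇒ R-R ⇒ (S)-R ⇒ (S-R)-R ⇒ (R-R)-R ⇒ ((S)-R)-R ⇒ ((R)-R)-R ⇒ ((n)-R)-R ⇒ ((n)-(S))-R ⇒ ((n)-(R))-R ⇒ ((n)-(n))-R ⇒ ((n)-(n))-n

S ⇒ S-R   [S -> S - R]
S-R ⇒ R-R   [S -> R]
R-R ⇒ (S)-R   [R -> ( S )]
(S)-R ⇒ (S-R)-R   [S -> S - R]
(S-R)-R ⇒ (R-R)-R   [S -> R]
(R-R)-R ⇒ ((S)-R)-R   [R -> ( S )]
((S)-R)-R ⇒ ((R)-R)-R   [S -> R]
((R)-R)-R ⇒ ((n)-R)-R   [R -> n]
((n)-R)-R ⇒ ((n)-(S))-R   [R -> ( S )]
((n)-(S))-R ⇒ ((n)-(R))-R   [S -> R]
((n)-(R))-R ⇒ ((n)-(n))-R   [R -> n]
((n)-(n))-R ⇒ ((n)-(n))-n   [R -> n]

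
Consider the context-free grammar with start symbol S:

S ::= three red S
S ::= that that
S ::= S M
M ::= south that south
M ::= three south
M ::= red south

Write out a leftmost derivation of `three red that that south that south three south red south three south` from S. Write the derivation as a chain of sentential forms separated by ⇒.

S ⇒ S M   [S ::= S M]
S M ⇒ S M M   [S ::= S M]
S M M ⇒ S M M M   [S ::= S M]
S M M M ⇒ three red S M M M   [S ::= three red S]
three red S M M M ⇒ three red S M M M M   [S ::= S M]
three red S M M M M ⇒ three red that that M M M M   [S ::= that that]
three red that that M M M M ⇒ three red that that south that south M M M   [M ::= south that south]
three red that that south that south M M M ⇒ three red that that south that south three south M M   [M ::= three south]
three red that that south that south three south M M ⇒ three red that that south that south three south red south M   [M ::= red south]
three red that that south that south three south red south M ⇒ three red that that south that south three south red south three south   [M ::= three south]

S ⇒ S M ⇒ S M M ⇒ S M M M ⇒ three red S M M M ⇒ three red S M M M M ⇒ three red that that M M M M ⇒ three red that that south that south M M M ⇒ three red that that south that south three south M M ⇒ three red that that south that south three south red south M ⇒ three red that that south that south three south red south three south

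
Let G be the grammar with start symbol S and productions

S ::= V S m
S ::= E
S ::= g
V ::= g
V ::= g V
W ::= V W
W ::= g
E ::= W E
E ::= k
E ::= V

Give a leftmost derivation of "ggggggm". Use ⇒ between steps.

S ⇒ VSm ⇒ gVSm ⇒ ggVSm ⇒ gggVSm ⇒ ggggVSm ⇒ gggggSm ⇒ ggggggm

S ⇒ VSm   [S ::= V S m]
VSm ⇒ gVSm   [V ::= g V]
gVSm ⇒ ggVSm   [V ::= g V]
ggVSm ⇒ gggVSm   [V ::= g V]
gggVSm ⇒ ggggVSm   [V ::= g V]
ggggVSm ⇒ gggggSm   [V ::= g]
gggggSm ⇒ ggggggm   [S ::= g]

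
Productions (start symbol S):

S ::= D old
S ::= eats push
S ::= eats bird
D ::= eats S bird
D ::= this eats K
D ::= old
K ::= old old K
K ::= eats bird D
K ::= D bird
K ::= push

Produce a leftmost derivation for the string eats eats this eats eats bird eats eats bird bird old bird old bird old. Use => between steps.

S => D old   [S ::= D old]
D old => eats S bird old   [D ::= eats S bird]
eats S bird old => eats D old bird old   [S ::= D old]
eats D old bird old => eats eats S bird old bird old   [D ::= eats S bird]
eats eats S bird old bird old => eats eats D old bird old bird old   [S ::= D old]
eats eats D old bird old bird old => eats eats this eats K old bird old bird old   [D ::= this eats K]
eats eats this eats K old bird old bird old => eats eats this eats eats bird D old bird old bird old   [K ::= eats bird D]
eats eats this eats eats bird D old bird old bird old => eats eats this eats eats bird eats S bird old bird old bird old   [D ::= eats S bird]
eats eats this eats eats bird eats S bird old bird old bird old => eats eats this eats eats bird eats eats bird bird old bird old bird old   [S ::= eats bird]

S => D old => eats S bird old => eats D old bird old => eats eats S bird old bird old => eats eats D old bird old bird old => eats eats this eats K old bird old bird old => eats eats this eats eats bird D old bird old bird old => eats eats this eats eats bird eats S bird old bird old bird old => eats eats this eats eats bird eats eats bird bird old bird old bird old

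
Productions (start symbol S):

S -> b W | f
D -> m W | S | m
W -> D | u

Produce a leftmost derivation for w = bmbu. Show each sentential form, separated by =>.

S=>bW=>bD=>bmW=>bmD=>bmS=>bmbW=>bmbu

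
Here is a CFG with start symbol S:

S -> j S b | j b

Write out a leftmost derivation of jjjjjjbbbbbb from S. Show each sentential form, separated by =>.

S=>jSb=>jjSbb=>jjjSbbb=>jjjjSbbbb=>jjjjjSbbbbb=>jjjjjjbbbbbb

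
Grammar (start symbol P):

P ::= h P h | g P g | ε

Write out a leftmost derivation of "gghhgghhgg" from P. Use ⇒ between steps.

P ⇒ gPg ⇒ ggPgg ⇒ gghPhgg ⇒ gghhPhhgg ⇒ gghhgPghhgg ⇒ gghhgghhgg

P ⇒ gPg   [P ::= g P g]
gPg ⇒ ggPgg   [P ::= g P g]
ggPgg ⇒ gghPhgg   [P ::= h P h]
gghPhgg ⇒ gghhPhhgg   [P ::= h P h]
gghhPhhgg ⇒ gghhgPghhgg   [P ::= g P g]
gghhgPghhgg ⇒ gghhgghhgg   [P ::= ε]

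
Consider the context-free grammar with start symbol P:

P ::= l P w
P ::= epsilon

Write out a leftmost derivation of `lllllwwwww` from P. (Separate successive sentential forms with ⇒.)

P ⇒ lPw ⇒ llPww ⇒ lllPwww ⇒ llllPwwww ⇒ lllllPwwwww ⇒ lllllwwwww

P ⇒ lPw   [P ::= l P w]
lPw ⇒ llPww   [P ::= l P w]
llPww ⇒ lllPwww   [P ::= l P w]
lllPwww ⇒ llllPwwww   [P ::= l P w]
llllPwwww ⇒ lllllPwwwww   [P ::= l P w]
lllllPwwwww ⇒ lllllwwwww   [P ::= epsilon]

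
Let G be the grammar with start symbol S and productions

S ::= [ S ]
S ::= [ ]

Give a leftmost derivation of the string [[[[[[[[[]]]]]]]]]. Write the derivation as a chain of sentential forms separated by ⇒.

S ⇒ [S] ⇒ [[S]] ⇒ [[[S]]] ⇒ [[[[S]]]] ⇒ [[[[[S]]]]] ⇒ [[[[[[S]]]]]] ⇒ [[[[[[[S]]]]]]] ⇒ [[[[[[[[S]]]]]]]] ⇒ [[[[[[[[[]]]]]]]]]

S ⇒ [S]   [S ::= [ S ]]
[S] ⇒ [[S]]   [S ::= [ S ]]
[[S]] ⇒ [[[S]]]   [S ::= [ S ]]
[[[S]]] ⇒ [[[[S]]]]   [S ::= [ S ]]
[[[[S]]]] ⇒ [[[[[S]]]]]   [S ::= [ S ]]
[[[[[S]]]]] ⇒ [[[[[[S]]]]]]   [S ::= [ S ]]
[[[[[[S]]]]]] ⇒ [[[[[[[S]]]]]]]   [S ::= [ S ]]
[[[[[[[S]]]]]]] ⇒ [[[[[[[[S]]]]]]]]   [S ::= [ S ]]
[[[[[[[[S]]]]]]]] ⇒ [[[[[[[[[]]]]]]]]]   [S ::= [ ]]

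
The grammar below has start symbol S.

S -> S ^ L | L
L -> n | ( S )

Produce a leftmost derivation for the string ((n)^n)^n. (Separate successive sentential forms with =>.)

S => S^L   [S -> S ^ L]
S^L => L^L   [S -> L]
L^L => (S)^L   [L -> ( S )]
(S)^L => (S^L)^L   [S -> S ^ L]
(S^L)^L => (L^L)^L   [S -> L]
(L^L)^L => ((S)^L)^L   [L -> ( S )]
((S)^L)^L => ((L)^L)^L   [S -> L]
((L)^L)^L => ((n)^L)^L   [L -> n]
((n)^L)^L => ((n)^n)^L   [L -> n]
((n)^n)^L => ((n)^n)^n   [L -> n]

S => S^L => L^L => (S)^L => (S^L)^L => (L^L)^L => ((S)^L)^L => ((L)^L)^L => ((n)^L)^L => ((n)^n)^L => ((n)^n)^n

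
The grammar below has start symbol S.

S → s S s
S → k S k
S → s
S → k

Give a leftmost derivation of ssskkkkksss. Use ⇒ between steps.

S ⇒ sSs ⇒ ssSss ⇒ sssSsss ⇒ ssskSksss ⇒ ssskkSkksss ⇒ ssskkkkksss

S ⇒ sSs   [S → s S s]
sSs ⇒ ssSss   [S → s S s]
ssSss ⇒ sssSsss   [S → s S s]
sssSsss ⇒ ssskSksss   [S → k S k]
ssskSksss ⇒ ssskkSkksss   [S → k S k]
ssskkSkksss ⇒ ssskkkkksss   [S → k]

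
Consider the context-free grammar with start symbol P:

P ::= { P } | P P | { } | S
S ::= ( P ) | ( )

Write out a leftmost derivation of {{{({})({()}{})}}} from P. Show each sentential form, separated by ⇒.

P ⇒ {P} ⇒ {{P}} ⇒ {{{P}}} ⇒ {{{PP}}} ⇒ {{{SP}}} ⇒ {{{(P)P}}} ⇒ {{{({})P}}} ⇒ {{{({})S}}} ⇒ {{{({})(P)}}} ⇒ {{{({})(PP)}}} ⇒ {{{({})({P}P)}}} ⇒ {{{({})({S}P)}}} ⇒ {{{({})({()}P)}}} ⇒ {{{({})({()}{})}}}

P ⇒ {P}   [P ::= { P }]
{P} ⇒ {{P}}   [P ::= { P }]
{{P}} ⇒ {{{P}}}   [P ::= { P }]
{{{P}}} ⇒ {{{PP}}}   [P ::= P P]
{{{PP}}} ⇒ {{{SP}}}   [P ::= S]
{{{SP}}} ⇒ {{{(P)P}}}   [S ::= ( P )]
{{{(P)P}}} ⇒ {{{({})P}}}   [P ::= { }]
{{{({})P}}} ⇒ {{{({})S}}}   [P ::= S]
{{{({})S}}} ⇒ {{{({})(P)}}}   [S ::= ( P )]
{{{({})(P)}}} ⇒ {{{({})(PP)}}}   [P ::= P P]
{{{({})(PP)}}} ⇒ {{{({})({P}P)}}}   [P ::= { P }]
{{{({})({P}P)}}} ⇒ {{{({})({S}P)}}}   [P ::= S]
{{{({})({S}P)}}} ⇒ {{{({})({()}P)}}}   [S ::= ( )]
{{{({})({()}P)}}} ⇒ {{{({})({()}{})}}}   [P ::= { }]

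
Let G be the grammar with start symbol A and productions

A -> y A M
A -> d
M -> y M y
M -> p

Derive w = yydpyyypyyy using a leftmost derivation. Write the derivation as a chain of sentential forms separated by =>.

A => yAM   [A -> y A M]
yAM => yyAMM   [A -> y A M]
yyAMM => yydMM   [A -> d]
yydMM => yydpM   [M -> p]
yydpM => yydpyMy   [M -> y M y]
yydpyMy => yydpyyMyy   [M -> y M y]
yydpyyMyy => yydpyyyMyyy   [M -> y M y]
yydpyyyMyyy => yydpyyypyyy   [M -> p]

A => yAM => yyAMM => yydMM => yydpM => yydpyMy => yydpyyMyy => yydpyyyMyyy => yydpyyypyyy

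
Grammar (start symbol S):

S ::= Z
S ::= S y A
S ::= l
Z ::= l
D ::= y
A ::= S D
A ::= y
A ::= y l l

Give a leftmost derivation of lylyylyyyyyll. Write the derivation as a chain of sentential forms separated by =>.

S => SyA => SyAyA => SyAyAyA => SyAyAyAyA => lyAyAyAyA => lySDyAyAyA => lyZDyAyAyA => lylDyAyAyA => lylyyAyAyA => lylyySDyAyA => lylyylDyAyA => lylyylyyAyA => lylyylyyyyA => lylyylyyyyyll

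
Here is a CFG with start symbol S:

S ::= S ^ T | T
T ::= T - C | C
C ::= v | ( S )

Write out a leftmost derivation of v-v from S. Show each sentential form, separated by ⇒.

S ⇒ T   [S ::= T]
T ⇒ T-C   [T ::= T - C]
T-C ⇒ C-C   [T ::= C]
C-C ⇒ v-C   [C ::= v]
v-C ⇒ v-v   [C ::= v]

S ⇒ T ⇒ T-C ⇒ C-C ⇒ v-C ⇒ v-v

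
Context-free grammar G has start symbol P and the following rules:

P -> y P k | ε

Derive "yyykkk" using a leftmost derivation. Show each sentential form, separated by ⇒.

P ⇒ yPk ⇒ yyPkk ⇒ yyyPkkk ⇒ yyykkk

P ⇒ yPk   [P -> y P k]
yPk ⇒ yyPkk   [P -> y P k]
yyPkk ⇒ yyyPkkk   [P -> y P k]
yyyPkkk ⇒ yyykkk   [P -> ε]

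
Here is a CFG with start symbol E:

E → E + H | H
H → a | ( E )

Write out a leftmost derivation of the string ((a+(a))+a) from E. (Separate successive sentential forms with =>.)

E => H => (E) => (E+H) => (H+H) => ((E)+H) => ((E+H)+H) => ((H+H)+H) => ((a+H)+H) => ((a+(E))+H) => ((a+(H))+H) => ((a+(a))+H) => ((a+(a))+a)

E => H   [E → H]
H => (E)   [H → ( E )]
(E) => (E+H)   [E → E + H]
(E+H) => (H+H)   [E → H]
(H+H) => ((E)+H)   [H → ( E )]
((E)+H) => ((E+H)+H)   [E → E + H]
((E+H)+H) => ((H+H)+H)   [E → H]
((H+H)+H) => ((a+H)+H)   [H → a]
((a+H)+H) => ((a+(E))+H)   [H → ( E )]
((a+(E))+H) => ((a+(H))+H)   [E → H]
((a+(H))+H) => ((a+(a))+H)   [H → a]
((a+(a))+H) => ((a+(a))+a)   [H → a]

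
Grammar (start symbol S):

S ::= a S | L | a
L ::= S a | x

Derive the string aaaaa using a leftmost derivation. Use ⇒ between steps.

S⇒L⇒Sa⇒La⇒Saa⇒aSaa⇒aaSaa⇒aaaaa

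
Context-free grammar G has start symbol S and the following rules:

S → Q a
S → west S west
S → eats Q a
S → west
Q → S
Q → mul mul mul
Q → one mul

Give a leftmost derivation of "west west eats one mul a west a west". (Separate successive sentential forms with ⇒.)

S ⇒ west S west ⇒ west Q a west ⇒ west S a west ⇒ west west S west a west ⇒ west west eats Q a west a west ⇒ west west eats one mul a west a west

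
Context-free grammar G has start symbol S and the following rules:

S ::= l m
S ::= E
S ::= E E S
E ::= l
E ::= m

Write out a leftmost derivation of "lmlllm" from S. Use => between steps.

S => EES => lES => lmS => lmEES => lmlES => lmllS => lmlllm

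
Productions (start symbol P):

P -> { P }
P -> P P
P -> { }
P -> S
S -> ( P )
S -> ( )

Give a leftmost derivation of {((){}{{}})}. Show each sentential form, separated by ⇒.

P ⇒ {P}   [P -> { P }]
{P} ⇒ {S}   [P -> S]
{S} ⇒ {(P)}   [S -> ( P )]
{(P)} ⇒ {(PP)}   [P -> P P]
{(PP)} ⇒ {(PPP)}   [P -> P P]
{(PPP)} ⇒ {(SPP)}   [P -> S]
{(SPP)} ⇒ {(()PP)}   [S -> ( )]
{(()PP)} ⇒ {((){}P)}   [P -> { }]
{((){}P)} ⇒ {((){}{P})}   [P -> { P }]
{((){}{P})} ⇒ {((){}{{}})}   [P -> { }]

P⇒{P}⇒{S}⇒{(P)}⇒{(PP)}⇒{(PPP)}⇒{(SPP)}⇒{(()PP)}⇒{((){}P)}⇒{((){}{P})}⇒{((){}{{}})}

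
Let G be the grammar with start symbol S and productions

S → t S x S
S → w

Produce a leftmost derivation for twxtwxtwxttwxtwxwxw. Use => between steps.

S => tSxS   [S → t S x S]
tSxS => twxS   [S → w]
twxS => twxtSxS   [S → t S x S]
twxtSxS => twxtwxS   [S → w]
twxtwxS => twxtwxtSxS   [S → t S x S]
twxtwxtSxS => twxtwxtwxS   [S → w]
twxtwxtwxS => twxtwxtwxtSxS   [S → t S x S]
twxtwxtwxtSxS => twxtwxtwxttSxSxS   [S → t S x S]
twxtwxtwxttSxSxS => twxtwxtwxttwxSxS   [S → w]
twxtwxtwxttwxSxS => twxtwxtwxttwxtSxSxS   [S → t S x S]
twxtwxtwxttwxtSxSxS => twxtwxtwxttwxtwxSxS   [S → w]
twxtwxtwxttwxtwxSxS => twxtwxtwxttwxtwxwxS   [S → w]
twxtwxtwxttwxtwxwxS => twxtwxtwxttwxtwxwxw   [S → w]

S => tSxS => twxS => twxtSxS => twxtwxS => twxtwxtSxS => twxtwxtwxS => twxtwxtwxtSxS => twxtwxtwxttSxSxS => twxtwxtwxttwxSxS => twxtwxtwxttwxtSxSxS => twxtwxtwxttwxtwxSxS => twxtwxtwxttwxtwxwxS => twxtwxtwxttwxtwxwxw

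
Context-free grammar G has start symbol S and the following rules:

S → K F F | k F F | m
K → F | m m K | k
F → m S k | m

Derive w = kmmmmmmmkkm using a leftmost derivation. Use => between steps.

S=>kFF=>kmSkF=>kmKFFkF=>kmmmKFFkF=>kmmmFFFkF=>kmmmmFFkF=>kmmmmmFkF=>kmmmmmmSkkF=>kmmmmmmmkkF=>kmmmmmmmkkm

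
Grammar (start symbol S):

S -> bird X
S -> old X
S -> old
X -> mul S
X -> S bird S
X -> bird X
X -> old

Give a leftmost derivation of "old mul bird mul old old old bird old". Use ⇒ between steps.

S ⇒ old X   [S -> old X]
old X ⇒ old mul S   [X -> mul S]
old mul S ⇒ old mul bird X   [S -> bird X]
old mul bird X ⇒ old mul bird mul S   [X -> mul S]
old mul bird mul S ⇒ old mul bird mul old X   [S -> old X]
old mul bird mul old X ⇒ old mul bird mul old S bird S   [X -> S bird S]
old mul bird mul old S bird S ⇒ old mul bird mul old old X bird S   [S -> old X]
old mul bird mul old old X bird S ⇒ old mul bird mul old old old bird S   [X -> old]
old mul bird mul old old old bird S ⇒ old mul bird mul old old old bird old   [S -> old]

S ⇒ old X ⇒ old mul S ⇒ old mul bird X ⇒ old mul bird mul S ⇒ old mul bird mul old X ⇒ old mul bird mul old S bird S ⇒ old mul bird mul old old X bird S ⇒ old mul bird mul old old old bird S ⇒ old mul bird mul old old old bird old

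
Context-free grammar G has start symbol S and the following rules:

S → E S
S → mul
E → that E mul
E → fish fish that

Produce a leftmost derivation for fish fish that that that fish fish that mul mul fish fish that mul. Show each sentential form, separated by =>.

S => E S => fish fish that S => fish fish that E S => fish fish that that E mul S => fish fish that that that E mul mul S => fish fish that that that fish fish that mul mul S => fish fish that that that fish fish that mul mul E S => fish fish that that that fish fish that mul mul fish fish that S => fish fish that that that fish fish that mul mul fish fish that mul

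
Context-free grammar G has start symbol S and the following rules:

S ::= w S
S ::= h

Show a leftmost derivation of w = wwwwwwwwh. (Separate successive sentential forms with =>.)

S=>wS=>wwS=>wwwS=>wwwwS=>wwwwwS=>wwwwwwS=>wwwwwwwS=>wwwwwwwwS=>wwwwwwwwh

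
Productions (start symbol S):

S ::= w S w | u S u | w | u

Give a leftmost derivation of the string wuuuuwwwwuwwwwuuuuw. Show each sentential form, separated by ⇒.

S⇒wSw⇒wuSuw⇒wuuSuuw⇒wuuuSuuuw⇒wuuuuSuuuuw⇒wuuuuwSwuuuuw⇒wuuuuwwSwwuuuuw⇒wuuuuwwwSwwwuuuuw⇒wuuuuwwwwSwwwwuuuuw⇒wuuuuwwwwuwwwwuuuuw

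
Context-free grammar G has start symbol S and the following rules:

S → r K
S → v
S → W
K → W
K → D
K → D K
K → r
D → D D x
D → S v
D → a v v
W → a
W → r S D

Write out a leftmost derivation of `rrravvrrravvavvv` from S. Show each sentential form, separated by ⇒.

S ⇒ rK ⇒ rD ⇒ rSv ⇒ rWv ⇒ rrSDv ⇒ rrrKDv ⇒ rrrDKDv ⇒ rrravvKDv ⇒ rrravvWDv ⇒ rrravvrSDDv ⇒ rrravvrrKDDv ⇒ rrravvrrrDDv ⇒ rrravvrrravvDv ⇒ rrravvrrravvavvv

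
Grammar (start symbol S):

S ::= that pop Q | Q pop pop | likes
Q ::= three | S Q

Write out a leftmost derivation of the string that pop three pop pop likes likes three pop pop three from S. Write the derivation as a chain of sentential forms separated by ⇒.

S ⇒ that pop Q   [S ::= that pop Q]
that pop Q ⇒ that pop S Q   [Q ::= S Q]
that pop S Q ⇒ that pop Q pop pop Q   [S ::= Q pop pop]
that pop Q pop pop Q ⇒ that pop three pop pop Q   [Q ::= three]
that pop three pop pop Q ⇒ that pop three pop pop S Q   [Q ::= S Q]
that pop three pop pop S Q ⇒ that pop three pop pop Q pop pop Q   [S ::= Q pop pop]
that pop three pop pop Q pop pop Q ⇒ that pop three pop pop S Q pop pop Q   [Q ::= S Q]
that pop three pop pop S Q pop pop Q ⇒ that pop three pop pop likes Q pop pop Q   [S ::= likes]
that pop three pop pop likes Q pop pop Q ⇒ that pop three pop pop likes S Q pop pop Q   [Q ::= S Q]
that pop three pop pop likes S Q pop pop Q ⇒ that pop three pop pop likes likes Q pop pop Q   [S ::= likes]
that pop three pop pop likes likes Q pop pop Q ⇒ that pop three pop pop likes likes three pop pop Q   [Q ::= three]
that pop three pop pop likes likes three pop pop Q ⇒ that pop three pop pop likes likes three pop pop three   [Q ::= three]

S ⇒ that pop Q ⇒ that pop S Q ⇒ that pop Q pop pop Q ⇒ that pop three pop pop Q ⇒ that pop three pop pop S Q ⇒ that pop three pop pop Q pop pop Q ⇒ that pop three pop pop S Q pop pop Q ⇒ that pop three pop pop likes Q pop pop Q ⇒ that pop three pop pop likes S Q pop pop Q ⇒ that pop three pop pop likes likes Q pop pop Q ⇒ that pop three pop pop likes likes three pop pop Q ⇒ that pop three pop pop likes likes three pop pop three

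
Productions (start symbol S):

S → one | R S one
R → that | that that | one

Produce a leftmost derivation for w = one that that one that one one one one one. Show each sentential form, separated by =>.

S => R S one   [S → R S one]
R S one => one S one   [R → one]
one S one => one R S one one   [S → R S one]
one R S one one => one that that S one one   [R → that that]
one that that S one one => one that that R S one one one   [S → R S one]
one that that R S one one one => one that that one S one one one   [R → one]
one that that one S one one one => one that that one R S one one one one   [S → R S one]
one that that one R S one one one one => one that that one that S one one one one   [R → that]
one that that one that S one one one one => one that that one that one one one one one   [S → one]

S => R S one => one S one => one R S one one => one that that S one one => one that that R S one one one => one that that one S one one one => one that that one R S one one one one => one that that one that S one one one one => one that that one that one one one one one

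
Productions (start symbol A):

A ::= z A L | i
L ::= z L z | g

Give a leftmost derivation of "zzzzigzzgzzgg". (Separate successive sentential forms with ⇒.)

A ⇒ zAL   [A ::= z A L]
zAL ⇒ zzALL   [A ::= z A L]
zzALL ⇒ zzzALLL   [A ::= z A L]
zzzALLL ⇒ zzzzALLLL   [A ::= z A L]
zzzzALLLL ⇒ zzzziLLLL   [A ::= i]
zzzziLLLL ⇒ zzzzigLLL   [L ::= g]
zzzzigLLL ⇒ zzzzigzLzLL   [L ::= z L z]
zzzzigzLzLL ⇒ zzzzigzzLzzLL   [L ::= z L z]
zzzzigzzLzzLL ⇒ zzzzigzzgzzLL   [L ::= g]
zzzzigzzgzzLL ⇒ zzzzigzzgzzgL   [L ::= g]
zzzzigzzgzzgL ⇒ zzzzigzzgzzgg   [L ::= g]

A ⇒ zAL ⇒ zzALL ⇒ zzzALLL ⇒ zzzzALLLL ⇒ zzzziLLLL ⇒ zzzzigLLL ⇒ zzzzigzLzLL ⇒ zzzzigzzLzzLL ⇒ zzzzigzzgzzLL ⇒ zzzzigzzgzzgL ⇒ zzzzigzzgzzgg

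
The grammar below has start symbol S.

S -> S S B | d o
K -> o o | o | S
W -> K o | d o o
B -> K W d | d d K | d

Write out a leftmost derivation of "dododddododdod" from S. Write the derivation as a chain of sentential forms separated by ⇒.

S ⇒ SSB ⇒ SSBSB ⇒ doSBSB ⇒ dodoBSB ⇒ dododdKSB ⇒ dododdSSB ⇒ dododdSSBSB ⇒ dododddoSBSB ⇒ dododddodoBSB ⇒ dododddododSB ⇒ dododddododdoB ⇒ dododddododdod

S ⇒ SSB   [S -> S S B]
SSB ⇒ SSBSB   [S -> S S B]
SSBSB ⇒ doSBSB   [S -> d o]
doSBSB ⇒ dodoBSB   [S -> d o]
dodoBSB ⇒ dododdKSB   [B -> d d K]
dododdKSB ⇒ dododdSSB   [K -> S]
dododdSSB ⇒ dododdSSBSB   [S -> S S B]
dododdSSBSB ⇒ dododddoSBSB   [S -> d o]
dododddoSBSB ⇒ dododddodoBSB   [S -> d o]
dododddodoBSB ⇒ dododddododSB   [B -> d]
dododddododSB ⇒ dododddododdoB   [S -> d o]
dododddododdoB ⇒ dododddododdod   [B -> d]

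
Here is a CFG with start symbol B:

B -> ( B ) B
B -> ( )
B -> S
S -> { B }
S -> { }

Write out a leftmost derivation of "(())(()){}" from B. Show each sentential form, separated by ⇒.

B⇒(B)B⇒(())B⇒(())(B)B⇒(())(())B⇒(())(())S⇒(())(()){}

B ⇒ (B)B   [B -> ( B ) B]
(B)B ⇒ (())B   [B -> ( )]
(())B ⇒ (())(B)B   [B -> ( B ) B]
(())(B)B ⇒ (())(())B   [B -> ( )]
(())(())B ⇒ (())(())S   [B -> S]
(())(())S ⇒ (())(()){}   [S -> { }]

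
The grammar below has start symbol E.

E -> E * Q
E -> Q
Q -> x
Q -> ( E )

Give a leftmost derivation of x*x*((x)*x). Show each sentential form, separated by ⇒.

E⇒E*Q⇒E*Q*Q⇒Q*Q*Q⇒x*Q*Q⇒x*x*Q⇒x*x*(E)⇒x*x*(E*Q)⇒x*x*(Q*Q)⇒x*x*((E)*Q)⇒x*x*((Q)*Q)⇒x*x*((x)*Q)⇒x*x*((x)*x)

E ⇒ E*Q   [E -> E * Q]
E*Q ⇒ E*Q*Q   [E -> E * Q]
E*Q*Q ⇒ Q*Q*Q   [E -> Q]
Q*Q*Q ⇒ x*Q*Q   [Q -> x]
x*Q*Q ⇒ x*x*Q   [Q -> x]
x*x*Q ⇒ x*x*(E)   [Q -> ( E )]
x*x*(E) ⇒ x*x*(E*Q)   [E -> E * Q]
x*x*(E*Q) ⇒ x*x*(Q*Q)   [E -> Q]
x*x*(Q*Q) ⇒ x*x*((E)*Q)   [Q -> ( E )]
x*x*((E)*Q) ⇒ x*x*((Q)*Q)   [E -> Q]
x*x*((Q)*Q) ⇒ x*x*((x)*Q)   [Q -> x]
x*x*((x)*Q) ⇒ x*x*((x)*x)   [Q -> x]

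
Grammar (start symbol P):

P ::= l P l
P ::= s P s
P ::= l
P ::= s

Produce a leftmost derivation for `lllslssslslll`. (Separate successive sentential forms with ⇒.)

P ⇒ lPl ⇒ llPll ⇒ lllPlll ⇒ lllsPslll ⇒ lllslPlslll ⇒ lllslsPslslll ⇒ lllslssslslll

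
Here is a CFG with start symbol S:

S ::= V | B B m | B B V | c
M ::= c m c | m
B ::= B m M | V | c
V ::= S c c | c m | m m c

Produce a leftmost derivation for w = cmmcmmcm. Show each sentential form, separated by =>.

S => BBV   [S ::= B B V]
BBV => BmMBV   [B ::= B m M]
BmMBV => cmMBV   [B ::= c]
cmMBV => cmmBV   [M ::= m]
cmmBV => cmmBmMV   [B ::= B m M]
cmmBmMV => cmmcmMV   [B ::= c]
cmmcmMV => cmmcmmV   [M ::= m]
cmmcmmV => cmmcmmcm   [V ::= c m]

S => BBV => BmMBV => cmMBV => cmmBV => cmmBmMV => cmmcmMV => cmmcmmV => cmmcmmcm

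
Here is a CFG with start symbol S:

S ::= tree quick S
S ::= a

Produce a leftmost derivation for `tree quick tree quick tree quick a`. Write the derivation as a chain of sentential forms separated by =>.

S => tree quick S => tree quick tree quick S => tree quick tree quick tree quick S => tree quick tree quick tree quick a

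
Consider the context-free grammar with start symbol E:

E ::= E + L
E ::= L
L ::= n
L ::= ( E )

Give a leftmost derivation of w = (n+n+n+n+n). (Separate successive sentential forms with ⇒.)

E ⇒ L   [E ::= L]
L ⇒ (E)   [L ::= ( E )]
(E) ⇒ (E+L)   [E ::= E + L]
(E+L) ⇒ (E+L+L)   [E ::= E + L]
(E+L+L) ⇒ (E+L+L+L)   [E ::= E + L]
(E+L+L+L) ⇒ (E+L+L+L+L)   [E ::= E + L]
(E+L+L+L+L) ⇒ (L+L+L+L+L)   [E ::= L]
(L+L+L+L+L) ⇒ (n+L+L+L+L)   [L ::= n]
(n+L+L+L+L) ⇒ (n+n+L+L+L)   [L ::= n]
(n+n+L+L+L) ⇒ (n+n+n+L+L)   [L ::= n]
(n+n+n+L+L) ⇒ (n+n+n+n+L)   [L ::= n]
(n+n+n+n+L) ⇒ (n+n+n+n+n)   [L ::= n]

E ⇒ L ⇒ (E) ⇒ (E+L) ⇒ (E+L+L) ⇒ (E+L+L+L) ⇒ (E+L+L+L+L) ⇒ (L+L+L+L+L) ⇒ (n+L+L+L+L) ⇒ (n+n+L+L+L) ⇒ (n+n+n+L+L) ⇒ (n+n+n+n+L) ⇒ (n+n+n+n+n)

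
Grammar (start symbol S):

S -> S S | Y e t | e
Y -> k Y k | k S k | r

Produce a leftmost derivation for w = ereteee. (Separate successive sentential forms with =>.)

S => SS => eS => eSS => eSSS => eSSSS => eYetSSS => eretSSS => ereteSS => ereteeS => ereteee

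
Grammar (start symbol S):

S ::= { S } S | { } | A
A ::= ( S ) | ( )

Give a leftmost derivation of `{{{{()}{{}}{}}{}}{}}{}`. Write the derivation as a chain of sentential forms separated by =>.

S => {S}S => {{S}S}S => {{{S}S}S}S => {{{{S}S}S}S}S => {{{{A}S}S}S}S => {{{{()}S}S}S}S => {{{{()}{S}S}S}S}S => {{{{()}{{}}S}S}S}S => {{{{()}{{}}{}}S}S}S => {{{{()}{{}}{}}{}}S}S => {{{{()}{{}}{}}{}}{}}S => {{{{()}{{}}{}}{}}{}}{}

S => {S}S   [S ::= { S } S]
{S}S => {{S}S}S   [S ::= { S } S]
{{S}S}S => {{{S}S}S}S   [S ::= { S } S]
{{{S}S}S}S => {{{{S}S}S}S}S   [S ::= { S } S]
{{{{S}S}S}S}S => {{{{A}S}S}S}S   [S ::= A]
{{{{A}S}S}S}S => {{{{()}S}S}S}S   [A ::= ( )]
{{{{()}S}S}S}S => {{{{()}{S}S}S}S}S   [S ::= { S } S]
{{{{()}{S}S}S}S}S => {{{{()}{{}}S}S}S}S   [S ::= { }]
{{{{()}{{}}S}S}S}S => {{{{()}{{}}{}}S}S}S   [S ::= { }]
{{{{()}{{}}{}}S}S}S => {{{{()}{{}}{}}{}}S}S   [S ::= { }]
{{{{()}{{}}{}}{}}S}S => {{{{()}{{}}{}}{}}{}}S   [S ::= { }]
{{{{()}{{}}{}}{}}{}}S => {{{{()}{{}}{}}{}}{}}{}   [S ::= { }]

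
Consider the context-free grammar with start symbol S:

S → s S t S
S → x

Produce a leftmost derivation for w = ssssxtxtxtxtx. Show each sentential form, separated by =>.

S => sStS   [S → s S t S]
sStS => ssStStS   [S → s S t S]
ssStStS => sssStStStS   [S → s S t S]
sssStStStS => ssssStStStStS   [S → s S t S]
ssssStStStStS => ssssxtStStStS   [S → x]
ssssxtStStStS => ssssxtxtStStS   [S → x]
ssssxtxtStStS => ssssxtxtxtStS   [S → x]
ssssxtxtxtStS => ssssxtxtxtxtS   [S → x]
ssssxtxtxtxtS => ssssxtxtxtxtx   [S → x]

S => sStS => ssStStS => sssStStStS => ssssStStStStS => ssssxtStStStS => ssssxtxtStStS => ssssxtxtxtStS => ssssxtxtxtxtS => ssssxtxtxtxtx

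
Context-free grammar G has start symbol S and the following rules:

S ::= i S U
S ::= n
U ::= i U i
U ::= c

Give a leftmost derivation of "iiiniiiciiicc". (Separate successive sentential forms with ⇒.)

S ⇒ iSU   [S ::= i S U]
iSU ⇒ iiSUU   [S ::= i S U]
iiSUU ⇒ iiiSUUU   [S ::= i S U]
iiiSUUU ⇒ iiinUUU   [S ::= n]
iiinUUU ⇒ iiiniUiUU   [U ::= i U i]
iiiniUiUU ⇒ iiiniiUiiUU   [U ::= i U i]
iiiniiUiiUU ⇒ iiiniiiUiiiUU   [U ::= i U i]
iiiniiiUiiiUU ⇒ iiiniiiciiiUU   [U ::= c]
iiiniiiciiiUU ⇒ iiiniiiciiicU   [U ::= c]
iiiniiiciiicU ⇒ iiiniiiciiicc   [U ::= c]

S⇒iSU⇒iiSUU⇒iiiSUUU⇒iiinUUU⇒iiiniUiUU⇒iiiniiUiiUU⇒iiiniiiUiiiUU⇒iiiniiiciiiUU⇒iiiniiiciiicU⇒iiiniiiciiicc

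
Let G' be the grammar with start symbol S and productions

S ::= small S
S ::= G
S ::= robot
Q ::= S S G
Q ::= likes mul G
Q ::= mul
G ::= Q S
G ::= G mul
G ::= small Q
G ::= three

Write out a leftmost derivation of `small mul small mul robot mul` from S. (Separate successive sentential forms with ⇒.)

S ⇒ small S ⇒ small G ⇒ small Q S ⇒ small mul S ⇒ small mul small S ⇒ small mul small G ⇒ small mul small G mul ⇒ small mul small Q S mul ⇒ small mul small mul S mul ⇒ small mul small mul robot mul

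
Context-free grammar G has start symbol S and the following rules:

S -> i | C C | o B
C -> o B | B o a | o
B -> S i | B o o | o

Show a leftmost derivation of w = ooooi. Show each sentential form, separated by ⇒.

S ⇒ CC ⇒ oC ⇒ ooB ⇒ ooSi ⇒ ooCCi ⇒ oooCi ⇒ ooooi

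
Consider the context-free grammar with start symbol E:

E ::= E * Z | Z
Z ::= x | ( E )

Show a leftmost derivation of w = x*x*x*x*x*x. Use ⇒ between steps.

E ⇒ E*Z ⇒ E*Z*Z ⇒ E*Z*Z*Z ⇒ E*Z*Z*Z*Z ⇒ E*Z*Z*Z*Z*Z ⇒ Z*Z*Z*Z*Z*Z ⇒ x*Z*Z*Z*Z*Z ⇒ x*x*Z*Z*Z*Z ⇒ x*x*x*Z*Z*Z ⇒ x*x*x*x*Z*Z ⇒ x*x*x*x*x*Z ⇒ x*x*x*x*x*x

E ⇒ E*Z   [E ::= E * Z]
E*Z ⇒ E*Z*Z   [E ::= E * Z]
E*Z*Z ⇒ E*Z*Z*Z   [E ::= E * Z]
E*Z*Z*Z ⇒ E*Z*Z*Z*Z   [E ::= E * Z]
E*Z*Z*Z*Z ⇒ E*Z*Z*Z*Z*Z   [E ::= E * Z]
E*Z*Z*Z*Z*Z ⇒ Z*Z*Z*Z*Z*Z   [E ::= Z]
Z*Z*Z*Z*Z*Z ⇒ x*Z*Z*Z*Z*Z   [Z ::= x]
x*Z*Z*Z*Z*Z ⇒ x*x*Z*Z*Z*Z   [Z ::= x]
x*x*Z*Z*Z*Z ⇒ x*x*x*Z*Z*Z   [Z ::= x]
x*x*x*Z*Z*Z ⇒ x*x*x*x*Z*Z   [Z ::= x]
x*x*x*x*Z*Z ⇒ x*x*x*x*x*Z   [Z ::= x]
x*x*x*x*x*Z ⇒ x*x*x*x*x*x   [Z ::= x]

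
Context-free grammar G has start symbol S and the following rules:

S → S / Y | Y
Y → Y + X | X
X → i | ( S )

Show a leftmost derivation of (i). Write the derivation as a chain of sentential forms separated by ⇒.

S ⇒ Y   [S → Y]
Y ⇒ X   [Y → X]
X ⇒ (S)   [X → ( S )]
(S) ⇒ (Y)   [S → Y]
(Y) ⇒ (X)   [Y → X]
(X) ⇒ (i)   [X → i]

S ⇒ Y ⇒ X ⇒ (S) ⇒ (Y) ⇒ (X) ⇒ (i)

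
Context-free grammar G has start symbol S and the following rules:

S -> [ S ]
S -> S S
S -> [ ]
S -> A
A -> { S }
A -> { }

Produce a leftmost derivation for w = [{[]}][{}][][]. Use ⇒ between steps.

S ⇒ SS ⇒ SSS ⇒ [S]SS ⇒ [A]SS ⇒ [{S}]SS ⇒ [{[]}]SS ⇒ [{[]}]SSS ⇒ [{[]}][S]SS ⇒ [{[]}][A]SS ⇒ [{[]}][{}]SS ⇒ [{[]}][{}][]S ⇒ [{[]}][{}][][]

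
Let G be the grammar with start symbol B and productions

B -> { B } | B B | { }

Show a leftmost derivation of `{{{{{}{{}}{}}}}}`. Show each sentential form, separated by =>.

B => {B} => {{B}} => {{{B}}} => {{{{B}}}} => {{{{BB}}}} => {{{{BBB}}}} => {{{{{}BB}}}} => {{{{{}{B}B}}}} => {{{{{}{{}}B}}}} => {{{{{}{{}}{}}}}}

B => {B}   [B -> { B }]
{B} => {{B}}   [B -> { B }]
{{B}} => {{{B}}}   [B -> { B }]
{{{B}}} => {{{{B}}}}   [B -> { B }]
{{{{B}}}} => {{{{BB}}}}   [B -> B B]
{{{{BB}}}} => {{{{BBB}}}}   [B -> B B]
{{{{BBB}}}} => {{{{{}BB}}}}   [B -> { }]
{{{{{}BB}}}} => {{{{{}{B}B}}}}   [B -> { B }]
{{{{{}{B}B}}}} => {{{{{}{{}}B}}}}   [B -> { }]
{{{{{}{{}}B}}}} => {{{{{}{{}}{}}}}}   [B -> { }]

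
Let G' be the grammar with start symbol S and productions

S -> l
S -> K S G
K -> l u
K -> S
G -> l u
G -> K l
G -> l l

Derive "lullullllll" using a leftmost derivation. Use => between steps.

S=>KSG=>SSG=>KSGSG=>SSGSG=>KSGSGSG=>luSGSGSG=>lulGSGSG=>lulluSGSG=>lullulGSG=>lullulllSG=>lullullllG=>lullullllll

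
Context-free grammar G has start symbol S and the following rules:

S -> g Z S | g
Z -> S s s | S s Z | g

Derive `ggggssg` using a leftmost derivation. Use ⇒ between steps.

S ⇒ gZS   [S -> g Z S]
gZS ⇒ gSssS   [Z -> S s s]
gSssS ⇒ ggZSssS   [S -> g Z S]
ggZSssS ⇒ gggSssS   [Z -> g]
gggSssS ⇒ ggggssS   [S -> g]
ggggssS ⇒ ggggssg   [S -> g]

S ⇒ gZS ⇒ gSssS ⇒ ggZSssS ⇒ gggSssS ⇒ ggggssS ⇒ ggggssg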